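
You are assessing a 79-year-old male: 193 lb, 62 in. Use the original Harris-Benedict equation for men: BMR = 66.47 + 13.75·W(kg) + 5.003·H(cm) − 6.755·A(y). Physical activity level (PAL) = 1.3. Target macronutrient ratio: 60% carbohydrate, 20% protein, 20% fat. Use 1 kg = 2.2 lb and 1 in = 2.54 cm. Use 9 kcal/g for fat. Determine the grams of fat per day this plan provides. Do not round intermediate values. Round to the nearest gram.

Convert to metric: weight = 193 ÷ 2.2 = 87.7273 kg; height = 62 × 2.54 = 157.48 cm.
Harris-Benedict: BMR = 66.47 + 13.75(87.7273) + 5.003(157.48) − 6.755(79) = 1526.9474 kcal/day.
TEE = 1526.9474 × 1.3 = 1985.0317 kcal/day.
Fat energy = 20% × 1985.0317 = 397.0063 kcal.
Fat = 397.0063 ÷ 9 kcal/g = 44.1118 g.

44 g/day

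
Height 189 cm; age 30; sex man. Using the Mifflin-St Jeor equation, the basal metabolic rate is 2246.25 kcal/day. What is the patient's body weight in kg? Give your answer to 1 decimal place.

2246.25 = 10·W + 6.25(189) − 5(30) + 5
10·W = 2246.25 − 1036.25 = 1210, so W = 121 kg.

121.0 kg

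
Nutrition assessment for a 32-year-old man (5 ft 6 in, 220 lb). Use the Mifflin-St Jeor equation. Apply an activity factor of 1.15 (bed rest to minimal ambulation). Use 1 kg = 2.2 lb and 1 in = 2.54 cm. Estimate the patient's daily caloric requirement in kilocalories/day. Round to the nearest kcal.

2177 kilocalories/day

Convert to metric: weight = 220 ÷ 2.2 = 100 kg; height = (5×12 + 6) × 2.54 = 66 × 2.54 = 167.64 cm.
Mifflin-St Jeor (male): BMR = 10(100) + 6.25(167.64) − 5(32) + 5 = 1000 + 1047.75 − 160 + 5 = 1892.75 kcal/day.
TEE = BMR × activity factor = 1892.75 × 1.15 = 2176.6625 kcal/day.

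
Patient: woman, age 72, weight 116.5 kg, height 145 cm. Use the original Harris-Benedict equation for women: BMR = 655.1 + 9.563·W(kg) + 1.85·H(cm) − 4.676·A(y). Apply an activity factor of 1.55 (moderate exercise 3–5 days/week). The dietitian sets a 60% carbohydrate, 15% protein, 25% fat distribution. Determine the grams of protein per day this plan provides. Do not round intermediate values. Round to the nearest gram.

99 g/day

Harris-Benedict: BMR = 655.1 + 9.563(116.5) + 1.85(145) − 4.676(72) = 1700.7675 kcal/day.
TEE = 1700.7675 × 1.55 = 2636.1896 kcal/day.
Protein energy = 15% × 2636.1896 = 395.4284 kcal.
Protein = 395.4284 ÷ 4 kcal/g = 98.8571 g.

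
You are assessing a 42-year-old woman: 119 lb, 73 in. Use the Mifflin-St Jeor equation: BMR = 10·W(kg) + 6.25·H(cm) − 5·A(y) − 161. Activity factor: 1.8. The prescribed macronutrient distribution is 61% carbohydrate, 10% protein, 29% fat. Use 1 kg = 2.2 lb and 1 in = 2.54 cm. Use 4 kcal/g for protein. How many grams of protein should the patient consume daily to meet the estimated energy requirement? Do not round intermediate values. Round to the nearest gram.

Convert to metric: weight = 119 ÷ 2.2 = 54.0909 kg; height = 73 × 2.54 = 185.42 cm.
Mifflin-St Jeor (female): BMR = 10(54.0909) + 6.25(185.42) − 5(42) − 161 = 540.9091 + 1158.875 − 210 − 161 = 1328.7841 kcal/day.
TEE = 1328.7841 × 1.8 = 2391.8114 kcal/day.
Protein energy = 10% × 2391.8114 = 239.1811 kcal.
Protein = 239.1811 ÷ 4 kcal/g = 59.7953 g.

60 g/day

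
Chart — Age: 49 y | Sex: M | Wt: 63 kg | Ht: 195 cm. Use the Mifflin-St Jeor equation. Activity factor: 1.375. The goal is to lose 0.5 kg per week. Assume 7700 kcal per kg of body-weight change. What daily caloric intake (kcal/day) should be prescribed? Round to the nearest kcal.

Mifflin-St Jeor (male): BMR = 10(63) + 6.25(195) − 5(49) + 5 = 630 + 1218.75 − 245 + 5 = 1608.75 kcal/day.
TEE = 1608.75 × 1.375 = 2212.0313 kcal/day.
Required daily deficit = 0.5 × 7700 ÷ 7 = 550 kcal/day.
Target intake = 2212.0313 − 550 = 1662.0313 kcal/day.

1662 kcal/day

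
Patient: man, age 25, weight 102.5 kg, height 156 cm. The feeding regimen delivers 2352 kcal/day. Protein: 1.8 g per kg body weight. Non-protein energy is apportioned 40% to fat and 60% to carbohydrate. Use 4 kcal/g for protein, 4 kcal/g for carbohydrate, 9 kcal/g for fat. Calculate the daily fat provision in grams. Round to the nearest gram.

72 g/day

Protein = 1.8 × 102.5 = 184.5 g → 184.5 × 4 = 738 kcal.
Non-protein calories = 2352 − 738 = 1614 kcal.
Fat: 40% × 1614 = 645.6 kcal; carbohydrate: 968.4 kcal.
Fat: 645.6 kcal ÷ 9 kcal/g = 71.7333 g.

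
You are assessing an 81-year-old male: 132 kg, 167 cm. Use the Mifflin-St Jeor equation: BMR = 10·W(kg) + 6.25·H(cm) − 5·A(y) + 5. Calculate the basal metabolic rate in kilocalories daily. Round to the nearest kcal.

Mifflin-St Jeor (male): BMR = 10(132) + 6.25(167) − 5(81) + 5 = 1320 + 1043.75 − 405 + 5 = 1963.75 kcal/day.

1964 kilocalories daily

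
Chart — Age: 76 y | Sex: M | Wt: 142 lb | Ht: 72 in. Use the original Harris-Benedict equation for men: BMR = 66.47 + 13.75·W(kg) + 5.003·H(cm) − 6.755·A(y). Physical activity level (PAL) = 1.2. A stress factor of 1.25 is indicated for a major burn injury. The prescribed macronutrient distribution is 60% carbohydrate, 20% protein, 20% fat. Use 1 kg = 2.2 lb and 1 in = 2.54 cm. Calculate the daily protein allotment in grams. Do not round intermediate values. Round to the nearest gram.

Convert to metric: weight = 142 ÷ 2.2 = 64.5455 kg; height = 72 × 2.54 = 182.88 cm.
Harris-Benedict: BMR = 66.47 + 13.75(64.5455) + 5.003(182.88) − 6.755(76) = 1355.5386 kcal/day.
TEE = 1355.5386 × 1.2 = 1626.6464 kcal/day.
With stress factor 1.25: 1626.6464 × 1.25 = 2033.308 kcal/day.
Protein energy = 20% × 2033.308 = 406.6616 kcal.
Protein = 406.6616 ÷ 4 kcal/g = 101.6654 g.

102 g/day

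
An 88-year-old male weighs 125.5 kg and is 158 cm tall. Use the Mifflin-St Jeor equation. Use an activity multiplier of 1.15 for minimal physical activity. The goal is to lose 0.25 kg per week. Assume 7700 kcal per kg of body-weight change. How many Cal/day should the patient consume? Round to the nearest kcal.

1804 Cal/day

Mifflin-St Jeor (male): BMR = 10(125.5) + 6.25(158) − 5(88) + 5 = 1255 + 987.5 − 440 + 5 = 1807.5 kcal/day.
TEE = 1807.5 × 1.15 = 2078.625 kcal/day.
Required daily deficit = 0.25 × 7700 ÷ 7 = 275 kcal/day.
Target intake = 2078.625 − 275 = 1803.625 kcal/day.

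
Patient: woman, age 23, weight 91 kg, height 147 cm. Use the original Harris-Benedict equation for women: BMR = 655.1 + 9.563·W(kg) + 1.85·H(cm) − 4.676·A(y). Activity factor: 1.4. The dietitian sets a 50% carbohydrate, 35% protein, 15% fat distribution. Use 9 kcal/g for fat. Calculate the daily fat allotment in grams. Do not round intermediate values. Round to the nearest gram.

Harris-Benedict: BMR = 655.1 + 9.563(91) + 1.85(147) − 4.676(23) = 1689.735 kcal/day.
TEE = 1689.735 × 1.4 = 2365.629 kcal/day.
Fat energy = 15% × 2365.629 = 354.8444 kcal.
Fat = 354.8444 ÷ 9 kcal/g = 39.4272 g.

39 g/day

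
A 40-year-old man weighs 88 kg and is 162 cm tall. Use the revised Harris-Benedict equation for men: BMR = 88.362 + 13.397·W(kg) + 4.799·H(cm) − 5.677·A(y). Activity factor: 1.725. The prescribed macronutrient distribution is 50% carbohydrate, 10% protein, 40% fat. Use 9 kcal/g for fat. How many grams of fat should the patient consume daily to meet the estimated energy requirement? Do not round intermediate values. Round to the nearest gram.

Harris-Benedict: BMR = 88.362 + 13.397(88) + 4.799(162) − 5.677(40) = 1817.656 kcal/day.
TEE = 1817.656 × 1.725 = 3135.4566 kcal/day.
Fat energy = 40% × 3135.4566 = 1254.1826 kcal.
Fat = 1254.1826 ÷ 9 kcal/g = 139.3536 g.

139 g/day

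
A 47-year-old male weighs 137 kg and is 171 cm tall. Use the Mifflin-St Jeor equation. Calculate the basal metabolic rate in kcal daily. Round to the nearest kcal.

Mifflin-St Jeor (male): BMR = 10(137) + 6.25(171) − 5(47) + 5 = 1370 + 1068.75 − 235 + 5 = 2208.75 kcal/day.

2209 kcal daily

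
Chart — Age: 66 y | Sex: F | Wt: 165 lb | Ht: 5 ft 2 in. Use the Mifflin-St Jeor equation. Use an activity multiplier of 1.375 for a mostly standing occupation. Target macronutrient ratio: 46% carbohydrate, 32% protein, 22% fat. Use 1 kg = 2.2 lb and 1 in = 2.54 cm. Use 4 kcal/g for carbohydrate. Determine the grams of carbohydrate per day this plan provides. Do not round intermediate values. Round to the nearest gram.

Convert to metric: weight = 165 ÷ 2.2 = 75 kg; height = (5×12 + 2) × 2.54 = 62 × 2.54 = 157.48 cm.
Mifflin-St Jeor (female): BMR = 10(75) + 6.25(157.48) − 5(66) − 161 = 750 + 984.25 − 330 − 161 = 1243.25 kcal/day.
TEE = 1243.25 × 1.375 = 1709.4688 kcal/day.
Carbohydrate energy = 46% × 1709.4688 = 786.3556 kcal.
Carbohydrate = 786.3556 ÷ 4 kcal/g = 196.5889 g.

197 g/day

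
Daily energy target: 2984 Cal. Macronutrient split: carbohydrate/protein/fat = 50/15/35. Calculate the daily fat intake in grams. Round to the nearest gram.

Fat energy = 35% × 2984 = 1044.4 kcal.
At 9 kcal/g: 1044.4 ÷ 9 = 116.0444 g.

116 g/day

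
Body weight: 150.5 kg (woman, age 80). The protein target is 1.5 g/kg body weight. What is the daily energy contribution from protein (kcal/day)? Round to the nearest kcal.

903 kcal/day

Protein = 1.5 g/kg × 150.5 kg = 225.75 g/day.
Protein energy = 225.75 g × 4 kcal/g = 903 kcal/day.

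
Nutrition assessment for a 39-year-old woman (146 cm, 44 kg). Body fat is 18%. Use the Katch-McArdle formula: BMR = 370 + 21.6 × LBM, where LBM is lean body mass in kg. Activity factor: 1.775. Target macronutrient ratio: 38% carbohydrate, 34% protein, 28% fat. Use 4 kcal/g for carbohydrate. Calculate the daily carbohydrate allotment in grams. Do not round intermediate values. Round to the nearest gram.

194 g/day

LBM = 44 × (1 − 0.18) = 36.08 kg. Katch-McArdle: BMR = 370 + 21.6 × 36.08 = 1149.328 kcal/day.
TEE = 1149.328 × 1.775 = 2040.0572 kcal/day.
Carbohydrate energy = 38% × 2040.0572 = 775.2217 kcal.
Carbohydrate = 775.2217 ÷ 4 kcal/g = 193.8054 g.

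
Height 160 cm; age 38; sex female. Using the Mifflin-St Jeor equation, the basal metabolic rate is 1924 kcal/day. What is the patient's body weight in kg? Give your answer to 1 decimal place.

127.5 kg

1924 = 10·W + 6.25(160) − 5(38) − 161
10·W = 1924 − 649 = 1275, so W = 127.5 kg.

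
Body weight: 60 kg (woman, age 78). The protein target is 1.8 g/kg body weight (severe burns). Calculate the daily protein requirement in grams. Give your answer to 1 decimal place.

108.0 g/day

Protein = 1.8 g/kg × 60 kg = 108 g/day.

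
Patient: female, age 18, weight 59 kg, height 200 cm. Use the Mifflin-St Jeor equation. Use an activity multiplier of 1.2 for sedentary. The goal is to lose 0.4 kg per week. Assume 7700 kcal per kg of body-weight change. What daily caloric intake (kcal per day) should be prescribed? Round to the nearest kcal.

1467 kcal per day

Mifflin-St Jeor (female): BMR = 10(59) + 6.25(200) − 5(18) − 161 = 590 + 1250 − 90 − 161 = 1589 kcal/day.
TEE = 1589 × 1.2 = 1906.8 kcal/day.
Required daily deficit = 0.4 × 7700 ÷ 7 = 440 kcal/day.
Target intake = 1906.8 − 440 = 1466.8 kcal/day.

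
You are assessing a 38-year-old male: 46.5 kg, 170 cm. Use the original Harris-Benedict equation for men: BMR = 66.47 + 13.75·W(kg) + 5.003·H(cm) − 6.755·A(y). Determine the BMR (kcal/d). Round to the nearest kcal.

1300 kcal/d

Harris-Benedict: BMR = 66.47 + 13.75(46.5) + 5.003(170) − 6.755(38) = 1299.665 kcal/day.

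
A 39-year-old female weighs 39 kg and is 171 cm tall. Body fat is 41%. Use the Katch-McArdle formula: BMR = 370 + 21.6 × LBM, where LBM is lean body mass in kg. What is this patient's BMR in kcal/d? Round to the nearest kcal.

LBM = 39 × (1 − 0.41) = 23.01 kg. Katch-McArdle: BMR = 370 + 21.6 × 23.01 = 867.016 kcal/day.

867 kcal/d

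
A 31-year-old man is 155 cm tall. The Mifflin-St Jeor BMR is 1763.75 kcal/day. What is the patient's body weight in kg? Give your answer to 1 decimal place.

1763.75 = 10·W + 6.25(155) − 5(31) + 5
10·W = 1763.75 − 818.75 = 945, so W = 94.5 kg.

94.5 kg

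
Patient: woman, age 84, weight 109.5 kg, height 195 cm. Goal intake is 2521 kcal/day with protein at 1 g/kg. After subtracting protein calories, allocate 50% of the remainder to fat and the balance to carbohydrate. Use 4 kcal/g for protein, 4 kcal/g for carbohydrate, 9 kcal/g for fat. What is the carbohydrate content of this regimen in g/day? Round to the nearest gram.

260 g/day

Protein = 1 × 109.5 = 109.5 g → 109.5 × 4 = 438 kcal.
Non-protein calories = 2521 − 438 = 2083 kcal.
Fat: 50% × 2083 = 1041.5 kcal; carbohydrate: 1041.5 kcal.
Carbohydrate: 1041.5 kcal ÷ 4 kcal/g = 260.375 g.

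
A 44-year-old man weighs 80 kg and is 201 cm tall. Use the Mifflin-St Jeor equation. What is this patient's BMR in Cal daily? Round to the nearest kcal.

1841 Cal daily

Mifflin-St Jeor (male): BMR = 10(80) + 6.25(201) − 5(44) + 5 = 800 + 1256.25 − 220 + 5 = 1841.25 kcal/day.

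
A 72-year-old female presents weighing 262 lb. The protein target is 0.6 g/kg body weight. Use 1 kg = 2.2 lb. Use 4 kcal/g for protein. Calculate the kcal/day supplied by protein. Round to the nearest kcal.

286 kcal/day

Weight in kg = 262 ÷ 2.2 = 119.0909 kg.
Protein = 0.6 g/kg × 119.0909 kg = 71.4545 g/day.
Protein energy = 71.4545 g × 4 kcal/g = 285.8182 kcal/day.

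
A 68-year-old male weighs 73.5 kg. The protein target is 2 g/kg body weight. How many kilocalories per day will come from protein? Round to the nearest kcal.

Protein = 2 g/kg × 73.5 kg = 147 g/day.
Protein energy = 147 g × 4 kcal/g = 588 kcal/day.

588 kcal/day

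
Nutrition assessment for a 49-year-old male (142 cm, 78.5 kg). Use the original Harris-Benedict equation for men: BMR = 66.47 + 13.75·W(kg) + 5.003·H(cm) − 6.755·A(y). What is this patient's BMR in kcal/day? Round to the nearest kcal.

1525 kcal/day

Harris-Benedict: BMR = 66.47 + 13.75(78.5) + 5.003(142) − 6.755(49) = 1525.276 kcal/day.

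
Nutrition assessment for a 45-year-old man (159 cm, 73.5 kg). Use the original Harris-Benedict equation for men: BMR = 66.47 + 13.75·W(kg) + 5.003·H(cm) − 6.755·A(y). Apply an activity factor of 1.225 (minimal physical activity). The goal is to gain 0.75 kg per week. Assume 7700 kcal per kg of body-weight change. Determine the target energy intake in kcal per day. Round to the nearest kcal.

Harris-Benedict: BMR = 66.47 + 13.75(73.5) + 5.003(159) − 6.755(45) = 1568.597 kcal/day.
TEE = 1568.597 × 1.225 = 1921.5313 kcal/day.
Required daily surplus = 0.75 × 7700 ÷ 7 = 825 kcal/day.
Target intake = 1921.5313 + 825 = 2746.5313 kcal/day.

2747 kcal per day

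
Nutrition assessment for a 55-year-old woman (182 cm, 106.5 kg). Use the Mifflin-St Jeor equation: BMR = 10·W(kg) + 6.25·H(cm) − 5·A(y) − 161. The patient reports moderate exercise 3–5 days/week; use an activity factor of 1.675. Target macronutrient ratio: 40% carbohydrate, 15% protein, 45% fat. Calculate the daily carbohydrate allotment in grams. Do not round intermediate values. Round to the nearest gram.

Mifflin-St Jeor (female): BMR = 10(106.5) + 6.25(182) − 5(55) − 161 = 1065 + 1137.5 − 275 − 161 = 1766.5 kcal/day.
TEE = 1766.5 × 1.675 = 2958.8875 kcal/day.
Carbohydrate energy = 40% × 2958.8875 = 1183.555 kcal.
Carbohydrate = 1183.555 ÷ 4 kcal/g = 295.8888 g.

296 g/day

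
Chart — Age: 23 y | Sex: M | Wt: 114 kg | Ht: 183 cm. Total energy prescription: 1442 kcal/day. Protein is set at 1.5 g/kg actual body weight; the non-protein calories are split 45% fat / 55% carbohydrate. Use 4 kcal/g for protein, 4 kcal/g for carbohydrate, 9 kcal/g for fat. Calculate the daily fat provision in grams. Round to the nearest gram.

Protein = 1.5 × 114 = 171 g → 171 × 4 = 684 kcal.
Non-protein calories = 1442 − 684 = 758 kcal.
Fat: 45% × 758 = 341.1 kcal; carbohydrate: 416.9 kcal.
Fat: 341.1 kcal ÷ 9 kcal/g = 37.9 g.

38 g/day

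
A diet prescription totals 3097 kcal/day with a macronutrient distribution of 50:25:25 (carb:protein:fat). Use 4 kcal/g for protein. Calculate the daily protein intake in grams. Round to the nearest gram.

Protein energy = 25% × 3097 = 774.25 kcal.
At 4 kcal/g: 774.25 ÷ 4 = 193.5625 g.

194 g/day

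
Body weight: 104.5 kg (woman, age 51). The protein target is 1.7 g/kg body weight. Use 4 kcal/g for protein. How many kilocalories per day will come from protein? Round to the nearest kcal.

711 kcal/day

Protein = 1.7 g/kg × 104.5 kg = 177.65 g/day.
Protein energy = 177.65 g × 4 kcal/g = 710.6 kcal/day.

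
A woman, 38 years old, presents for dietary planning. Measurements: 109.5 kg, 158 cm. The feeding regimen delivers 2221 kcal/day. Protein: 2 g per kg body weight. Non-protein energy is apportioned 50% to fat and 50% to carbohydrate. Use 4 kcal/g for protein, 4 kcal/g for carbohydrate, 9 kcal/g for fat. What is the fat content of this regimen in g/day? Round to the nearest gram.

Protein = 2 × 109.5 = 219 g → 219 × 4 = 876 kcal.
Non-protein calories = 2221 − 876 = 1345 kcal.
Fat: 50% × 1345 = 672.5 kcal; carbohydrate: 672.5 kcal.
Fat: 672.5 kcal ÷ 9 kcal/g = 74.7222 g.

75 g/day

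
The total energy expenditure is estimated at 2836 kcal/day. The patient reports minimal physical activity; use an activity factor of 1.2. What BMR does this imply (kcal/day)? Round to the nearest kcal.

BMR = TEE ÷ activity factor = 2836 ÷ 1.2 = 2363.3333 kcal/day.

2363 kcal/day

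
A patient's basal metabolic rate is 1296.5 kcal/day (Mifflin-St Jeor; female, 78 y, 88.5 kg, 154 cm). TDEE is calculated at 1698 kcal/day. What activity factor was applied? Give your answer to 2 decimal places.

Activity factor = TEE ÷ BMR = 1698 ÷ 1296.5 = 1.31.

1.31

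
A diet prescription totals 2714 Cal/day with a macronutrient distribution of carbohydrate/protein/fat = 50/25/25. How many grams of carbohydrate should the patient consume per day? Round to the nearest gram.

Carbohydrate energy = 50% × 2714 = 1357 kcal.
At 4 kcal/g: 1357 ÷ 4 = 339.25 g.

339 g/day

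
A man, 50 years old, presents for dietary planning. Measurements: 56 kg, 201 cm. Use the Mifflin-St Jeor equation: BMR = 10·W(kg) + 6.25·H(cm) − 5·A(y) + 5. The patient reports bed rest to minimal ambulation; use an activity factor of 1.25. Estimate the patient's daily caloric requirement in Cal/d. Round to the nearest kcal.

Mifflin-St Jeor (male): BMR = 10(56) + 6.25(201) − 5(50) + 5 = 560 + 1256.25 − 250 + 5 = 1571.25 kcal/day.
TEE = BMR × activity factor = 1571.25 × 1.25 = 1964.0625 kcal/day.

1964 Cal/d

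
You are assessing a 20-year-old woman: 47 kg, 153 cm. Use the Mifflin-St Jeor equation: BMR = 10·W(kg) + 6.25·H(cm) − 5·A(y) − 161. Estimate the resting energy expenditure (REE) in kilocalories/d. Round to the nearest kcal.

1165 kilocalories/d

Mifflin-St Jeor (female): BMR = 10(47) + 6.25(153) − 5(20) − 161 = 470 + 956.25 − 100 − 161 = 1165.25 kcal/day.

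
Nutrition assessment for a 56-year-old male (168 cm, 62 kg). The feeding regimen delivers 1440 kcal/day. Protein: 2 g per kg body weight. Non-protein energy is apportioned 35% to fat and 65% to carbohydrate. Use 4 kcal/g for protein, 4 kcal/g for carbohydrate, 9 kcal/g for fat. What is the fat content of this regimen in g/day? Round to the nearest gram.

37 g/day

Protein = 2 × 62 = 124 g → 124 × 4 = 496 kcal.
Non-protein calories = 1440 − 496 = 944 kcal.
Fat: 35% × 944 = 330.4 kcal; carbohydrate: 613.6 kcal.
Fat: 330.4 kcal ÷ 9 kcal/g = 36.7111 g.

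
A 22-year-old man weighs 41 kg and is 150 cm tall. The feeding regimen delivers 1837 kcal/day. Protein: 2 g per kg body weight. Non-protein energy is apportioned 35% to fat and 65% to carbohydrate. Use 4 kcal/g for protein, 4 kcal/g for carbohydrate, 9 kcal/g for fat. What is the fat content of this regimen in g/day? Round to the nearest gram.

Protein = 2 × 41 = 82 g → 82 × 4 = 328 kcal.
Non-protein calories = 1837 − 328 = 1509 kcal.
Fat: 35% × 1509 = 528.15 kcal; carbohydrate: 980.85 kcal.
Fat: 528.15 kcal ÷ 9 kcal/g = 58.6833 g.

59 g/day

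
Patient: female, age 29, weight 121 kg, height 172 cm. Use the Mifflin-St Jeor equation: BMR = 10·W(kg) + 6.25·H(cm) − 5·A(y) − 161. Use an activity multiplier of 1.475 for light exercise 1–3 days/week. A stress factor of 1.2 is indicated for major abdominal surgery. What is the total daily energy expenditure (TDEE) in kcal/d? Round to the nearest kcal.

Mifflin-St Jeor (female): BMR = 10(121) + 6.25(172) − 5(29) − 161 = 1210 + 1075 − 145 − 161 = 1979 kcal/day.
TEE = BMR × activity factor = 1979 × 1.475 = 2919.025 kcal/day.
Apply stress factor: 2919.025 × 1.2 = 3502.83 kcal/day.

3503 kcal/d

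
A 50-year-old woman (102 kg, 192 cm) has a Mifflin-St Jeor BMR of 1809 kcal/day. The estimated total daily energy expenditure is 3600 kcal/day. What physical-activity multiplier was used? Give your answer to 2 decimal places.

Activity factor = TEE ÷ BMR = 3600 ÷ 1809 = 1.99.

1.99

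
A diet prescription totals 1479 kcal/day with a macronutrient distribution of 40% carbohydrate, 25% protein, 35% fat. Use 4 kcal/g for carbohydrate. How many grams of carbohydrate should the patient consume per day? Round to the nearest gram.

148 g/day

Carbohydrate energy = 40% × 1479 = 591.6 kcal.
At 4 kcal/g: 591.6 ÷ 4 = 147.9 g.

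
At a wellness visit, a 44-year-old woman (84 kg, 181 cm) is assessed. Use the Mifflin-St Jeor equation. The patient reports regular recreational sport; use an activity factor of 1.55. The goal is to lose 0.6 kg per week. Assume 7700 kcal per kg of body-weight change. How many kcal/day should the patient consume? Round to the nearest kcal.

1805 kcal/day

Mifflin-St Jeor (female): BMR = 10(84) + 6.25(181) − 5(44) − 161 = 840 + 1131.25 − 220 − 161 = 1590.25 kcal/day.
TEE = 1590.25 × 1.55 = 2464.8875 kcal/day.
Required daily deficit = 0.6 × 7700 ÷ 7 = 660 kcal/day.
Target intake = 2464.8875 − 660 = 1804.8875 kcal/day.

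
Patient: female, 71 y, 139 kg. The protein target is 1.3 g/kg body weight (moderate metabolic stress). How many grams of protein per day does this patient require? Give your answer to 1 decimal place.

Protein = 1.3 g/kg × 139 kg = 180.7 g/day.

180.7 g/day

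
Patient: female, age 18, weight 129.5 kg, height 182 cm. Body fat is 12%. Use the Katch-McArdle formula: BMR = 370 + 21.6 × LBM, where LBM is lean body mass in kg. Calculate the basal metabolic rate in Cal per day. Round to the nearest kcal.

2832 Cal per day

LBM = 129.5 × (1 − 0.12) = 113.96 kg. Katch-McArdle: BMR = 370 + 21.6 × 113.96 = 2831.536 kcal/day.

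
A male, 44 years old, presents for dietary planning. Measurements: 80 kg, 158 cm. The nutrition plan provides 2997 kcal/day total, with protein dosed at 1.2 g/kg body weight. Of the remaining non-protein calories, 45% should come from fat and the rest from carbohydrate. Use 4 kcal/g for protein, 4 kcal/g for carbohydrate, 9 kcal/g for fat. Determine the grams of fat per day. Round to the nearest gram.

131 g/day

Protein = 1.2 × 80 = 96 g → 96 × 4 = 384 kcal.
Non-protein calories = 2997 − 384 = 2613 kcal.
Fat: 45% × 2613 = 1175.85 kcal; carbohydrate: 1437.15 kcal.
Fat: 1175.85 kcal ÷ 9 kcal/g = 130.65 g.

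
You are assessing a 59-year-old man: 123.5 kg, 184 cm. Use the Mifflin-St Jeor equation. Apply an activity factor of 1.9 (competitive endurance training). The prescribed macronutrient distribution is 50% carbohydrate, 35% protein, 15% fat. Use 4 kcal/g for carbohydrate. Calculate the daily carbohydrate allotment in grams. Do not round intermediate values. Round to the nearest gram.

498 g/day

Mifflin-St Jeor (male): BMR = 10(123.5) + 6.25(184) − 5(59) + 5 = 1235 + 1150 − 295 + 5 = 2095 kcal/day.
TEE = 2095 × 1.9 = 3980.5 kcal/day.
Carbohydrate energy = 50% × 3980.5 = 1990.25 kcal.
Carbohydrate = 1990.25 ÷ 4 kcal/g = 497.5625 g.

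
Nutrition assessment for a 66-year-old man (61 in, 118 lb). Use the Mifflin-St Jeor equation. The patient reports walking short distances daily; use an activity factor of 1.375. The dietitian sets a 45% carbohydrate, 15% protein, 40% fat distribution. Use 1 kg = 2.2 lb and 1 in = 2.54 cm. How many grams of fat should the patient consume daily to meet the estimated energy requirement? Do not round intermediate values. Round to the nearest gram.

72 g/day

Convert to metric: weight = 118 ÷ 2.2 = 53.6364 kg; height = 61 × 2.54 = 154.94 cm.
Mifflin-St Jeor (male): BMR = 10(53.6364) + 6.25(154.94) − 5(66) + 5 = 536.3636 + 968.375 − 330 + 5 = 1179.7386 kcal/day.
TEE = 1179.7386 × 1.375 = 1622.1406 kcal/day.
Fat energy = 40% × 1622.1406 = 648.8563 kcal.
Fat = 648.8563 ÷ 9 kcal/g = 72.0951 g.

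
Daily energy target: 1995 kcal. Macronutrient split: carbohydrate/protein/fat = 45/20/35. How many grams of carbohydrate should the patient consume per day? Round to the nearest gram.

224 g/day

Carbohydrate energy = 45% × 1995 = 897.75 kcal.
At 4 kcal/g: 897.75 ÷ 4 = 224.4375 g.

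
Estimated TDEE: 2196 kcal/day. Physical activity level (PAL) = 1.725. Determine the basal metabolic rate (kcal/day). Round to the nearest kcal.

1273 kcal/day

BMR = TEE ÷ activity factor = 2196 ÷ 1.725 = 1273.0435 kcal/day.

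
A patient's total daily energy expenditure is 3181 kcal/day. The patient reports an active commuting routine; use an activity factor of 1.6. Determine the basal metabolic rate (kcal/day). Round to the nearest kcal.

BMR = TEE ÷ activity factor = 3181 ÷ 1.6 = 1988.125 kcal/day.

1988 kcal/day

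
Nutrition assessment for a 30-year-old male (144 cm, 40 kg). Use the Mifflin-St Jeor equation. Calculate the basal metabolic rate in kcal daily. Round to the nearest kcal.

1155 kcal daily

Mifflin-St Jeor (male): BMR = 10(40) + 6.25(144) − 5(30) + 5 = 400 + 900 − 150 + 5 = 1155 kcal/day.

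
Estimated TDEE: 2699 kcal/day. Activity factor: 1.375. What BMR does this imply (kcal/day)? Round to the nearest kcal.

BMR = TEE ÷ activity factor = 2699 ÷ 1.375 = 1962.9091 kcal/day.

1963 kcal/day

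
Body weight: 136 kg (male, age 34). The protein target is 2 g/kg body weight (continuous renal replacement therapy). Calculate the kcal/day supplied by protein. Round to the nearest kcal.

Protein = 2 g/kg × 136 kg = 272 g/day.
Protein energy = 272 g × 4 kcal/g = 1088 kcal/day.

1088 kcal/day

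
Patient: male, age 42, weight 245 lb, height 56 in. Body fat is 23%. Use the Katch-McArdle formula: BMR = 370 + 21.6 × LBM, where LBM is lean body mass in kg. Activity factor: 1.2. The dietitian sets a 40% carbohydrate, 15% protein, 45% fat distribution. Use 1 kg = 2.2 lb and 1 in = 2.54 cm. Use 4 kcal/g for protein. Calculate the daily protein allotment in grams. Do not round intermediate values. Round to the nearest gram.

100 g/day

Convert to metric: weight = 245 ÷ 2.2 = 111.3636 kg; height = 56 × 2.54 = 142.24 cm.
LBM = 111.3636 × (1 − 0.23) = 85.75 kg. Katch-McArdle: BMR = 370 + 21.6 × 85.75 = 2222.2 kcal/day.
TEE = 2222.2 × 1.2 = 2666.64 kcal/day.
Protein energy = 15% × 2666.64 = 399.996 kcal.
Protein = 399.996 ÷ 4 kcal/g = 99.999 g.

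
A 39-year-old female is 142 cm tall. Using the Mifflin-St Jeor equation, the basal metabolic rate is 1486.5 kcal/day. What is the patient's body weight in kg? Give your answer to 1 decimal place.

1486.5 = 10·W + 6.25(142) − 5(39) − 161
10·W = 1486.5 − 531.5 = 955, so W = 95.5 kg.

95.5 kg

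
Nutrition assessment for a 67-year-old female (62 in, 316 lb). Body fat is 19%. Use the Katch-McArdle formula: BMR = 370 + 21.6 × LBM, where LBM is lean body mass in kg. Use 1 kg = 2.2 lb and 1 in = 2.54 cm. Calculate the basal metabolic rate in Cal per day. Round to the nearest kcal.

2883 Cal per day

Convert to metric: weight = 316 ÷ 2.2 = 143.6364 kg; height = 62 × 2.54 = 157.48 cm.
LBM = 143.6364 × (1 − 0.19) = 116.3455 kg. Katch-McArdle: BMR = 370 + 21.6 × 116.3455 = 2883.0618 kcal/day.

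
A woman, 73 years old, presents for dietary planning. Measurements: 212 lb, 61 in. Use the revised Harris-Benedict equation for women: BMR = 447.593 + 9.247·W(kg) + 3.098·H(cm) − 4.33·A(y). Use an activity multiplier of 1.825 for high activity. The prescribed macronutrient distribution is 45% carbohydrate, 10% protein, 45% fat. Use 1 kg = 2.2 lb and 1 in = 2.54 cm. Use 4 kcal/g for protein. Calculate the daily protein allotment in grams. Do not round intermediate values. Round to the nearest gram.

69 g/day

Convert to metric: weight = 212 ÷ 2.2 = 96.3636 kg; height = 61 × 2.54 = 154.94 cm.
Harris-Benedict: BMR = 447.593 + 9.247(96.3636) + 3.098(154.94) − 4.33(73) = 1502.5817 kcal/day.
TEE = 1502.5817 × 1.825 = 2742.2115 kcal/day.
Protein energy = 10% × 2742.2115 = 274.2212 kcal.
Protein = 274.2212 ÷ 4 kcal/g = 68.5553 g.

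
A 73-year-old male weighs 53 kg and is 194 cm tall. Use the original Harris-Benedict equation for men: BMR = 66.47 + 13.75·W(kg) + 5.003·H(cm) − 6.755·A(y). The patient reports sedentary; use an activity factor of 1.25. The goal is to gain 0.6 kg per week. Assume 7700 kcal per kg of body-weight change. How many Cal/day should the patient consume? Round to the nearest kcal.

Harris-Benedict: BMR = 66.47 + 13.75(53) + 5.003(194) − 6.755(73) = 1272.687 kcal/day.
TEE = 1272.687 × 1.25 = 1590.8588 kcal/day.
Required daily surplus = 0.6 × 7700 ÷ 7 = 660 kcal/day.
Target intake = 1590.8588 + 660 = 2250.8588 kcal/day.

2251 Cal/day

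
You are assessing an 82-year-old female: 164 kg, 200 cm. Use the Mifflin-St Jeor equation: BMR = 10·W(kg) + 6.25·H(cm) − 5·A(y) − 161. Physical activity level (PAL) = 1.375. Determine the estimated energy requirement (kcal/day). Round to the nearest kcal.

Mifflin-St Jeor (female): BMR = 10(164) + 6.25(200) − 5(82) − 161 = 1640 + 1250 − 410 − 161 = 2319 kcal/day.
TEE = BMR × activity factor = 2319 × 1.375 = 3188.625 kcal/day.

3189 kcal/day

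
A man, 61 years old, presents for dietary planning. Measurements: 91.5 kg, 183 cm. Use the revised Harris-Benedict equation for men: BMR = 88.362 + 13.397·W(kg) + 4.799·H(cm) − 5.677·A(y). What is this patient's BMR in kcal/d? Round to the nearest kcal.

Harris-Benedict: BMR = 88.362 + 13.397(91.5) + 4.799(183) − 5.677(61) = 1846.1075 kcal/day.

1846 kcal/d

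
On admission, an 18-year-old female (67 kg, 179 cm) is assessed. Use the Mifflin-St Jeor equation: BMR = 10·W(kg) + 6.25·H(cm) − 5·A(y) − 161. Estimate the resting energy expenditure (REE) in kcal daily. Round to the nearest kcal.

Mifflin-St Jeor (female): BMR = 10(67) + 6.25(179) − 5(18) − 161 = 670 + 1118.75 − 90 − 161 = 1537.75 kcal/day.

1538 kcal daily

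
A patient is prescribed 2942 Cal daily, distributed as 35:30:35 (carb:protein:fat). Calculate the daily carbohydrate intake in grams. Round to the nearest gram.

Carbohydrate energy = 35% × 2942 = 1029.7 kcal.
At 4 kcal/g: 1029.7 ÷ 4 = 257.425 g.

257 g/day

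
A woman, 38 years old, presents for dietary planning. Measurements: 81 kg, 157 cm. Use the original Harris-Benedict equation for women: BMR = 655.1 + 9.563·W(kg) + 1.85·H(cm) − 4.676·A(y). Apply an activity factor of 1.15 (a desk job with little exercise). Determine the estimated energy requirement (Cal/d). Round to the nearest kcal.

Harris-Benedict: BMR = 655.1 + 9.563(81) + 1.85(157) − 4.676(38) = 1542.465 kcal/day.
TEE = BMR × activity factor = 1542.465 × 1.15 = 1773.8348 kcal/day.

1774 Cal/d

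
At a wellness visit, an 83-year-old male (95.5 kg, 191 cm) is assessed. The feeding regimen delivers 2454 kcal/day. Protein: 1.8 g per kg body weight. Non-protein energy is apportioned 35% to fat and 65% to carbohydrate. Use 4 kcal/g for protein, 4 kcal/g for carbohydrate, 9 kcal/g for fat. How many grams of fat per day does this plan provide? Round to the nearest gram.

69 g/day

Protein = 1.8 × 95.5 = 171.9 g → 171.9 × 4 = 687.6 kcal.
Non-protein calories = 2454 − 687.6 = 1766.4 kcal.
Fat: 35% × 1766.4 = 618.24 kcal; carbohydrate: 1148.16 kcal.
Fat: 618.24 kcal ÷ 9 kcal/g = 68.6933 g.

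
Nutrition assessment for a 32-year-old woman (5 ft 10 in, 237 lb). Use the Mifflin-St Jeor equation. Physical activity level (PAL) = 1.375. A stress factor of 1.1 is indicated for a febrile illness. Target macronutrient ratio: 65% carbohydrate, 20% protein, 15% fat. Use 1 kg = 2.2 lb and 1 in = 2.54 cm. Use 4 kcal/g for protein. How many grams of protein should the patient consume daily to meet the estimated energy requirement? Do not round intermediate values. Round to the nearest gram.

Convert to metric: weight = 237 ÷ 2.2 = 107.7273 kg; height = (5×12 + 10) × 2.54 = 70 × 2.54 = 177.8 cm.
Mifflin-St Jeor (female): BMR = 10(107.7273) + 6.25(177.8) − 5(32) − 161 = 1077.2727 + 1111.25 − 160 − 161 = 1867.5227 kcal/day.
TEE = 1867.5227 × 1.375 = 2567.8438 kcal/day.
With stress factor 1.1: 2567.8438 × 1.1 = 2824.6281 kcal/day.
Protein energy = 20% × 2824.6281 = 564.9256 kcal.
Protein = 564.9256 ÷ 4 kcal/g = 141.2314 g.

141 g/day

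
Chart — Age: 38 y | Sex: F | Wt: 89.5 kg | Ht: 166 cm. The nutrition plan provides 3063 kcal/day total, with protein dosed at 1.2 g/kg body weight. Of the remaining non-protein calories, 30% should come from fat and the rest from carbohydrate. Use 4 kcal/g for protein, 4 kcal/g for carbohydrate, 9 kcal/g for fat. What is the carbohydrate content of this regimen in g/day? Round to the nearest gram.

Protein = 1.2 × 89.5 = 107.4 g → 107.4 × 4 = 429.6 kcal.
Non-protein calories = 3063 − 429.6 = 2633.4 kcal.
Fat: 30% × 2633.4 = 790.02 kcal; carbohydrate: 1843.38 kcal.
Carbohydrate: 1843.38 kcal ÷ 4 kcal/g = 460.845 g.

461 g/day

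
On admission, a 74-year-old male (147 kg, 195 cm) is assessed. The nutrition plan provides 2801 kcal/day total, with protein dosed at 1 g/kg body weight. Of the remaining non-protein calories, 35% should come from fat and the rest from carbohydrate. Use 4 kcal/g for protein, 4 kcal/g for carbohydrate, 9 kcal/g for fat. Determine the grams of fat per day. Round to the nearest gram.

Protein = 1 × 147 = 147 g → 147 × 4 = 588 kcal.
Non-protein calories = 2801 − 588 = 2213 kcal.
Fat: 35% × 2213 = 774.55 kcal; carbohydrate: 1438.45 kcal.
Fat: 774.55 kcal ÷ 9 kcal/g = 86.0611 g.

86 g/day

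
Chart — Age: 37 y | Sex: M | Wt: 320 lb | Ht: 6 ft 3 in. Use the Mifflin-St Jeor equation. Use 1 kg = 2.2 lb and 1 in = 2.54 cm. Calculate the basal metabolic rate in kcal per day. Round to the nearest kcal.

2465 kcal per day

Convert to metric: weight = 320 ÷ 2.2 = 145.4545 kg; height = (6×12 + 3) × 2.54 = 75 × 2.54 = 190.5 cm.
Mifflin-St Jeor (male): BMR = 10(145.4545) + 6.25(190.5) − 5(37) + 5 = 1454.5455 + 1190.625 − 185 + 5 = 2465.1705 kcal/day.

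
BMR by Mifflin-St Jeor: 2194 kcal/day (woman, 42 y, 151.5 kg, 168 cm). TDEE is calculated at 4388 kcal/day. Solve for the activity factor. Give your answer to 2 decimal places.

2.00

Activity factor = TEE ÷ BMR = 4388 ÷ 2194 = 2.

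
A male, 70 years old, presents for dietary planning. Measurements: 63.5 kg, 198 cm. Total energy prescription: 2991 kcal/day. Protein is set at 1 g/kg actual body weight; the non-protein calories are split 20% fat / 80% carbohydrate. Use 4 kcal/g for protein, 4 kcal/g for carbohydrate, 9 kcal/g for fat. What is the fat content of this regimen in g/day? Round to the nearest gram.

61 g/day

Protein = 1 × 63.5 = 63.5 g → 63.5 × 4 = 254 kcal.
Non-protein calories = 2991 − 254 = 2737 kcal.
Fat: 20% × 2737 = 547.4 kcal; carbohydrate: 2189.6 kcal.
Fat: 547.4 kcal ÷ 9 kcal/g = 60.8222 g.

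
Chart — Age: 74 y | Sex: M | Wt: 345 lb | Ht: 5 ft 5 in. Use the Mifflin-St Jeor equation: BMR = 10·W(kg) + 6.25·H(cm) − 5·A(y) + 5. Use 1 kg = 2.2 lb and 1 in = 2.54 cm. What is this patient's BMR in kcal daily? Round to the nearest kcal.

2235 kcal daily

Convert to metric: weight = 345 ÷ 2.2 = 156.8182 kg; height = (5×12 + 5) × 2.54 = 65 × 2.54 = 165.1 cm.
Mifflin-St Jeor (male): BMR = 10(156.8182) + 6.25(165.1) − 5(74) + 5 = 1568.1818 + 1031.875 − 370 + 5 = 2235.0568 kcal/day.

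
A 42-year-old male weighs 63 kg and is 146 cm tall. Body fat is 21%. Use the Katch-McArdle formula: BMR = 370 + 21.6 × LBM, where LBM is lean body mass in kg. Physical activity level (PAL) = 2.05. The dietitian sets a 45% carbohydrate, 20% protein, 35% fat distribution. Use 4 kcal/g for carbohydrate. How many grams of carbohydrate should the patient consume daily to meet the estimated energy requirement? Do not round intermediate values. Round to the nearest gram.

LBM = 63 × (1 − 0.21) = 49.77 kg. Katch-McArdle: BMR = 370 + 21.6 × 49.77 = 1445.032 kcal/day.
TEE = 1445.032 × 2.05 = 2962.3156 kcal/day.
Carbohydrate energy = 45% × 2962.3156 = 1333.042 kcal.
Carbohydrate = 1333.042 ÷ 4 kcal/g = 333.2605 g.

333 g/day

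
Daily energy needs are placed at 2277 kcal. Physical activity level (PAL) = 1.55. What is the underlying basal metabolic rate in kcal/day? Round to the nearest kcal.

BMR = TEE ÷ activity factor = 2277 ÷ 1.55 = 1469.0323 kcal/day.

1469 kcal/day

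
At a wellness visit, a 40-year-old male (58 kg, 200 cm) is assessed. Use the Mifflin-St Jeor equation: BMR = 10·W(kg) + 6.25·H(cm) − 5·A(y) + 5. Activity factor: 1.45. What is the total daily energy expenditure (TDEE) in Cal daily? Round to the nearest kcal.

Mifflin-St Jeor (male): BMR = 10(58) + 6.25(200) − 5(40) + 5 = 580 + 1250 − 200 + 5 = 1635 kcal/day.
TEE = BMR × activity factor = 1635 × 1.45 = 2370.75 kcal/day.

2371 Cal daily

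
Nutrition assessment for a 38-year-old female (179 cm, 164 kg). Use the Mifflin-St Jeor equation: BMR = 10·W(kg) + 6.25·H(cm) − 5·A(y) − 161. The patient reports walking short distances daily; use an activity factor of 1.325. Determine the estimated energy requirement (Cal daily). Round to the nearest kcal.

3190 Cal daily

Mifflin-St Jeor (female): BMR = 10(164) + 6.25(179) − 5(38) − 161 = 1640 + 1118.75 − 190 − 161 = 2407.75 kcal/day.
TEE = BMR × activity factor = 2407.75 × 1.325 = 3190.2688 kcal/day.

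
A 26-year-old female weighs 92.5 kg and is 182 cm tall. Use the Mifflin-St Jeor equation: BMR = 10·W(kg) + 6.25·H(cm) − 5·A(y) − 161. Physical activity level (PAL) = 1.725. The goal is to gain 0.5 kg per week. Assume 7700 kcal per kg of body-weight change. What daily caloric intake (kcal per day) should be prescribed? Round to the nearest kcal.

Mifflin-St Jeor (female): BMR = 10(92.5) + 6.25(182) − 5(26) − 161 = 925 + 1137.5 − 130 − 161 = 1771.5 kcal/day.
TEE = 1771.5 × 1.725 = 3055.8375 kcal/day.
Required daily surplus = 0.5 × 7700 ÷ 7 = 550 kcal/day.
Target intake = 3055.8375 + 550 = 3605.8375 kcal/day.

3606 kcal per day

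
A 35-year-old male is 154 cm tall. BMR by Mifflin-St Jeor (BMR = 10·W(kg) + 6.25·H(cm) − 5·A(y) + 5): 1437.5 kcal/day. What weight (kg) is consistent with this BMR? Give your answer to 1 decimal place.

1437.5 = 10·W + 6.25(154) − 5(35) + 5
10·W = 1437.5 − 792.5 = 645, so W = 64.5 kg.

64.5 kg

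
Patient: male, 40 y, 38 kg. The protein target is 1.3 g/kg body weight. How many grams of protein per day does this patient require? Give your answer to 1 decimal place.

49.4 g/day

Protein = 1.3 g/kg × 38 kg = 49.4 g/day.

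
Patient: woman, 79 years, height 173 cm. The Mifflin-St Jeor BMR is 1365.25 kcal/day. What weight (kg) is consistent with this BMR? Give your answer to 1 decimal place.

1365.25 = 10·W + 6.25(173) − 5(79) − 161
10·W = 1365.25 − 525.25 = 840, so W = 84 kg.

84.0 kg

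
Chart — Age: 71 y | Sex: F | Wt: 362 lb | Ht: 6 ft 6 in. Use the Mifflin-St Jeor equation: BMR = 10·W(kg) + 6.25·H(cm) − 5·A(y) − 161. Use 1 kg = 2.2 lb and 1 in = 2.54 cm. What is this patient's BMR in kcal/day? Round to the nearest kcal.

2368 kcal/day

Convert to metric: weight = 362 ÷ 2.2 = 164.5455 kg; height = (6×12 + 6) × 2.54 = 78 × 2.54 = 198.12 cm.
Mifflin-St Jeor (female): BMR = 10(164.5455) + 6.25(198.12) − 5(71) − 161 = 1645.4545 + 1238.25 − 355 − 161 = 2367.7045 kcal/day.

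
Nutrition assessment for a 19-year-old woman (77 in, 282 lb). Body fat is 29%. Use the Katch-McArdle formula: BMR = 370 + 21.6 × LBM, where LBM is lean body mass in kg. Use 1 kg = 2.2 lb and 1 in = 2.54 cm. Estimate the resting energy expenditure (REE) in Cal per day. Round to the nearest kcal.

Convert to metric: weight = 282 ÷ 2.2 = 128.1818 kg; height = 77 × 2.54 = 195.58 cm.
LBM = 128.1818 × (1 − 0.29) = 91.0091 kg. Katch-McArdle: BMR = 370 + 21.6 × 91.0091 = 2335.7964 kcal/day.

2336 Cal per day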